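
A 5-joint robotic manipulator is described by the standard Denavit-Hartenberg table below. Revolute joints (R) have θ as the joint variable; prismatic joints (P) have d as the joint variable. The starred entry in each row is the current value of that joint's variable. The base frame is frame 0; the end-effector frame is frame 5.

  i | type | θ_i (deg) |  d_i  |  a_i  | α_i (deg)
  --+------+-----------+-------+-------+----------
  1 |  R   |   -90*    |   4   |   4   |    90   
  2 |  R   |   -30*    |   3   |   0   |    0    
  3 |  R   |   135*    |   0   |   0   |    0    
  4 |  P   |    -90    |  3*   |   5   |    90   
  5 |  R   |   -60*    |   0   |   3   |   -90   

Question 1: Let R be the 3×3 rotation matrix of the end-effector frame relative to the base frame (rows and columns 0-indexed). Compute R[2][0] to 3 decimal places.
0.129

End-effector x-axis (col 0 of R) = (0.8660,-0.4830,0.1294)
R[2][0] = 0.1294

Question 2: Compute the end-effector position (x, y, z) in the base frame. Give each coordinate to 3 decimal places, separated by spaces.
after link 1: o_1 = (0.0000, -4.0000, 4.0000)
after link 2: o_2 = (-3.0000, -4.0000, 4.0000)
after link 3: o_3 = (-3.0000, -4.0000, 4.0000)
after link 4: o_4 = (-6.0000, -8.8296, 5.2941)
after link 5: o_5 = (-3.4019, -10.2785, 5.6823)

-3.402 -10.279 5.682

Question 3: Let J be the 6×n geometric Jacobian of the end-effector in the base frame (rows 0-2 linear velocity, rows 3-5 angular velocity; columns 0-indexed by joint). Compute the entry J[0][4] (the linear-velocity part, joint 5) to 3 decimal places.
-1.500

axis z_4 = (-0.0000,-0.2588,-0.9659); lever o_n−o_4 = (2.5981,-1.4489,0.3882)
cross product → J_v[:, 4] = (-1.5000,-2.5095,0.6724)
J_ω[:, 4] = z_4
entry J[0][4] = -1.5000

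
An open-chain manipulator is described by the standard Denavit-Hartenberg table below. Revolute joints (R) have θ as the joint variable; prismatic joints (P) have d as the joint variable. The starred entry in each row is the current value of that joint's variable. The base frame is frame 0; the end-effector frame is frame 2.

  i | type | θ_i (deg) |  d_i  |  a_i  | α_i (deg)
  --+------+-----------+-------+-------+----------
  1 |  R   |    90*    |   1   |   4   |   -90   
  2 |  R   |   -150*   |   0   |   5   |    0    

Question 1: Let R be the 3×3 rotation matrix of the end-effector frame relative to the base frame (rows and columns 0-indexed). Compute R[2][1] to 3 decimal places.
0.866

End-effector y-axis (col 1 of R) = (0.0000,0.5000,0.8660)
R[2][1] = 0.8660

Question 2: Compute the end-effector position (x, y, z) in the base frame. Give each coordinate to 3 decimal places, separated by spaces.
after link 1: o_1 = (0.0000, 4.0000, 1.0000)
after link 2: o_2 = (0.0000, -0.3301, 3.5000)

0.000 -0.330 3.500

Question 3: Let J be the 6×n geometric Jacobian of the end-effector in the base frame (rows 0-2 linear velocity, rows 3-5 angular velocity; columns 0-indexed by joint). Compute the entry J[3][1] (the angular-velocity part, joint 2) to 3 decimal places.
axis z_1 = (-1.0000,0.0000,0.0000); lever o_n−o_1 = (-0.0000,-4.3301,2.5000)
cross product → J_v[:, 1] = (0.0000,2.5000,4.3301)
J_ω[:, 1] = z_1
entry J[3][1] = -1.0000

-1.000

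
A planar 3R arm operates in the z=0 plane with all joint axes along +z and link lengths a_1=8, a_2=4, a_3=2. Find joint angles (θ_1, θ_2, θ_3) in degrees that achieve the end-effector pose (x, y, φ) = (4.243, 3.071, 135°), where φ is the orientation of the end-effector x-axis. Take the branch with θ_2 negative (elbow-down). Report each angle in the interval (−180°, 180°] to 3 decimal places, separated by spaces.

44.999 -134.995 -135.004

wrist centre = target − a_3·(cos φ, sin φ) = (5.6572, 1.6568)
cos θ_2 = (34.7490−8²−4²)/(2·8·4) = -0.7070; θ_2 = -134.9951° (elbow-down)
β = atan2(1.6568,5.6572) = 16.3233°; ψ = atan2(-2.8287,5.1718) = -28.6760°
θ_1 = β − ψ = 44.9993°
θ_3 = φ − θ_1 − θ_2 = -135.0042° (wrapped to (-180°,180°])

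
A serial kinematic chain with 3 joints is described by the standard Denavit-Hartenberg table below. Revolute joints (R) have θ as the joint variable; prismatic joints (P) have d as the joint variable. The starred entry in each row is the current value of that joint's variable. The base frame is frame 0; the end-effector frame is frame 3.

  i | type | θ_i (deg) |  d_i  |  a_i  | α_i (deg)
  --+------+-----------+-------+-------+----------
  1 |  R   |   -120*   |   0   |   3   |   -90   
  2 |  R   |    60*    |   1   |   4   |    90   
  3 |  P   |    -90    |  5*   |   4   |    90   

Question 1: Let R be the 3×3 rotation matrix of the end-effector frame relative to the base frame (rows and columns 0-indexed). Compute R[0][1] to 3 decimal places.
-0.433

End-effector y-axis (col 1 of R) = (-0.4330,-0.7500,0.5000)
R[0][1] = -0.4330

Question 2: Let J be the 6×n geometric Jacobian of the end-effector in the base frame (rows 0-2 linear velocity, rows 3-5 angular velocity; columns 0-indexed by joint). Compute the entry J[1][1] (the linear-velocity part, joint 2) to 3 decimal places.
0.835

axis z_1 = (0.8660,-0.5000,0.0000); lever o_n−o_1 = (-5.7631,-3.9821,-0.9641)
cross product → J_v[:, 1] = (0.4821,0.8349,-6.3301)
J_ω[:, 1] = z_1
entry J[1][1] = 0.8349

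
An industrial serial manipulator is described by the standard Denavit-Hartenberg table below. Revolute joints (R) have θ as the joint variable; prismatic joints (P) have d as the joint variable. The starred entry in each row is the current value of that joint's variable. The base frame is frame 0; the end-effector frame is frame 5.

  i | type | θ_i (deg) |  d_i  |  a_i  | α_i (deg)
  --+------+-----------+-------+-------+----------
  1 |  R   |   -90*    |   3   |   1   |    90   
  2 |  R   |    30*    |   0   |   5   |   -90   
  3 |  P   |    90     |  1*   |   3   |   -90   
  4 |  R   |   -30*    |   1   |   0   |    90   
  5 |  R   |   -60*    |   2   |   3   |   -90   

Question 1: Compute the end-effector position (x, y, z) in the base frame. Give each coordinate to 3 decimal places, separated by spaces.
3.299 -4.973 9.315

after link 1: o_1 = (0.0000, -1.0000, 3.0000)
after link 2: o_2 = (0.0000, -5.3301, 5.5000)
after link 3: o_3 = (3.0000, -4.8301, 6.3660)
after link 4: o_4 = (3.0000, -3.9641, 5.8660)
after link 5: o_5 = (3.2990, -4.9731, 9.3146)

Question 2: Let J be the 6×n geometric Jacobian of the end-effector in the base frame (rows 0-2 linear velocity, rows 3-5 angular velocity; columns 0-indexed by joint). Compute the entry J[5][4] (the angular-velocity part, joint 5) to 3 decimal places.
0.750

axis z_4 = (-0.5000,0.4330,0.7500); lever o_n−o_4 = (0.2990,-1.0090,3.4486)
cross product → J_v[:, 4] = (2.2500,1.9486,0.3750)
J_ω[:, 4] = z_4
entry J[5][4] = 0.7500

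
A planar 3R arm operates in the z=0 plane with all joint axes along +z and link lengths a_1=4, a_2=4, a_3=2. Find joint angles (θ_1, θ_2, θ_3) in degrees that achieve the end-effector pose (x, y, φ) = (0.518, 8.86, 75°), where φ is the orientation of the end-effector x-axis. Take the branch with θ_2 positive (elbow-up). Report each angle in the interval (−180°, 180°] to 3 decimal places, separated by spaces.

59.996 60.002 -44.998

wrist centre = target − a_3·(cos φ, sin φ) = (0.0004, 6.9281)
cos θ_2 = (47.9992−4²−4²)/(2·4·4) = 0.5000; θ_2 = 60.0016° (elbow-up)
β = atan2(6.9281,0.0004) = 89.9970°; ψ = atan2(3.4642,5.9999) = 30.0008°
θ_1 = β − ψ = 59.9962°
θ_3 = φ − θ_1 − θ_2 = -44.9978° (wrapped to (-180°,180°])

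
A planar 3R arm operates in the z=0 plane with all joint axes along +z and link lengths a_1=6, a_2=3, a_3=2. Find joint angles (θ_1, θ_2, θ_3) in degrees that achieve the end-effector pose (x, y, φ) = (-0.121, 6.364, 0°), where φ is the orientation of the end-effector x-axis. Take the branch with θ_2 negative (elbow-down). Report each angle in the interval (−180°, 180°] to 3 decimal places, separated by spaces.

134.998 -90.001 -44.996

wrist centre = target − a_3·(cos φ, sin φ) = (-2.1210, 6.3640)
cos θ_2 = (44.9991−6²−3²)/(2·6·3) = -0.0000; θ_2 = -90.0014° (elbow-down)
β = atan2(6.3640,-2.1210) = 108.4322°; ψ = atan2(-3.0000,5.9999) = -26.5653°
θ_1 = β − ψ = 134.9976°
θ_3 = φ − θ_1 − θ_2 = -44.9962° (wrapped to (-180°,180°])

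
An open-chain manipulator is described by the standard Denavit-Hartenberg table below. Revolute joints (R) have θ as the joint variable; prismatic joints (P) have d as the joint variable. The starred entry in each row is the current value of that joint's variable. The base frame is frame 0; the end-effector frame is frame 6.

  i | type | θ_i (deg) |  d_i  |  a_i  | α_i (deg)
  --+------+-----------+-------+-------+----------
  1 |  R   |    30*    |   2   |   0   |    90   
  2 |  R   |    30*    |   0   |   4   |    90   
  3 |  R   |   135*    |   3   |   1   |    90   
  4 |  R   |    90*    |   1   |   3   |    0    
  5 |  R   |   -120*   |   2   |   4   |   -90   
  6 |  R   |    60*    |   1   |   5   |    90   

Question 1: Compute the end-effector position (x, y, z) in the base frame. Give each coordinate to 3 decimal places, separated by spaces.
2.130 -3.505 -2.122

after link 1: o_1 = (0.0000, 0.0000, 2.0000)
after link 2: o_2 = (3.0000, 1.7321, 4.0000)
after link 3: o_3 = (4.1223, 1.5635, 1.0484)
after link 4: o_4 = (6.3052, 2.0073, -1.1962)
after link 5: o_5 = (6.5946, -2.2870, 0.0183)
after link 6: o_6 = (2.1298, -3.5052, -2.1224)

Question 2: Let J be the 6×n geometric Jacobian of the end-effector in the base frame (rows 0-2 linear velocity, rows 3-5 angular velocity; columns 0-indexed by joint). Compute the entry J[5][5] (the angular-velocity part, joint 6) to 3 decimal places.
axis z_5 = (0.2866,-0.2428,-0.9268); lever o_n−o_5 = (-4.4647,-1.2182,-2.1406)
cross product → J_v[:, 5] = (-0.6093,4.7513,-1.4331)
J_ω[:, 5] = z_5
entry J[5][5] = -0.9268

-0.927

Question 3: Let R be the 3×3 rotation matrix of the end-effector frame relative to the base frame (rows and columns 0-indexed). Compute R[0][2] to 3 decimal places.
End-effector z-axis (col 2 of R) = (0.1219,-0.9503,0.2866)
R[0][2] = 0.1219

0.122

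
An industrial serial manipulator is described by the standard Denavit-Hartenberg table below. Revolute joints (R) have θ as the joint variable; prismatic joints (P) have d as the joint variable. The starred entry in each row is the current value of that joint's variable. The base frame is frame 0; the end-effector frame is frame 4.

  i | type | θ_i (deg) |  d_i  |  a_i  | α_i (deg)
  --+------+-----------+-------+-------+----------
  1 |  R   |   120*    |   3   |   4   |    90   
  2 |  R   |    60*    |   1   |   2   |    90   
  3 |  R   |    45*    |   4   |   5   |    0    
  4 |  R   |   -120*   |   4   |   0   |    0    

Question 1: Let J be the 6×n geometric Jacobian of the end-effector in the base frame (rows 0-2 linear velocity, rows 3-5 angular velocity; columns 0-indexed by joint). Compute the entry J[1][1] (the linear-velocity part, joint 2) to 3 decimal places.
axis z_1 = (0.8660,0.5000,0.0000); lever o_n−o_1 = (-0.9201,10.6647,0.7939)
cross product → J_v[:, 1] = (0.3970,-0.6875,9.6960)
J_ω[:, 1] = z_1
entry J[1][1] = -0.6875

-0.688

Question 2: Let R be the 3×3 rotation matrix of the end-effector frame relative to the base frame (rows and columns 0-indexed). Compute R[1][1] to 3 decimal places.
0.548

End-effector y-axis (col 1 of R) = (-0.0173,0.5477,0.8365)
R[1][1] = 0.5477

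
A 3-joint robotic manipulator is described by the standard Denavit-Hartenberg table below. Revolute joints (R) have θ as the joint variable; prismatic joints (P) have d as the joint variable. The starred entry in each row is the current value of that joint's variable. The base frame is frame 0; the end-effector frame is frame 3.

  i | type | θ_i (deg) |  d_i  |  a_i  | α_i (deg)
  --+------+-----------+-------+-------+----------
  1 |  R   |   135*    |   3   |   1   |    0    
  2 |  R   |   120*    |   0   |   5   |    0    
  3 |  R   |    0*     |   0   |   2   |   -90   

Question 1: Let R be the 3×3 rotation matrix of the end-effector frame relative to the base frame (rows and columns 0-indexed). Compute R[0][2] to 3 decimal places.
0.966

End-effector z-axis (col 2 of R) = (0.9659,-0.2588,0.0000)
R[0][2] = 0.9659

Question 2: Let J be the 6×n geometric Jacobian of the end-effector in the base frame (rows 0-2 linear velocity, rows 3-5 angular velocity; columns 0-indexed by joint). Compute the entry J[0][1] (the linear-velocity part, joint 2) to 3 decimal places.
axis z_1 = (0.0000,0.0000,1.0000); lever o_n−o_1 = (-1.8117,-6.7615,0.0000)
cross product → J_v[:, 1] = (6.7615,-1.8117,0.0000)
J_ω[:, 1] = z_1
entry J[0][1] = 6.7615

6.761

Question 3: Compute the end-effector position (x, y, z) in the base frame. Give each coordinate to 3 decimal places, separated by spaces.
-2.519 -6.054 3.000

after link 1: o_1 = (-0.7071, 0.7071, 3.0000)
after link 2: o_2 = (-2.0012, -4.1225, 3.0000)
after link 3: o_3 = (-2.5188, -6.0544, 3.0000)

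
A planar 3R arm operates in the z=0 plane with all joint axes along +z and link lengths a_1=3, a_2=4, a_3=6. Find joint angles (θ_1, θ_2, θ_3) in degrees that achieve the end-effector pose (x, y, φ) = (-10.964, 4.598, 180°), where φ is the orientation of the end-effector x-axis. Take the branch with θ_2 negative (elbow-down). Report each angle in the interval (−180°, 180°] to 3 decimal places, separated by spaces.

wrist centre = target − a_3·(cos φ, sin φ) = (-4.9640, 4.5980)
cos θ_2 = (45.7829−3²−4²)/(2·3·4) = 0.8660; θ_2 = -30.0082° (elbow-down)
β = atan2(4.5980,-4.9640) = 137.1920°; ψ = atan2(-2.0005,6.4638) = -17.1968°
θ_1 = β − ψ = 154.3888°
θ_3 = φ − θ_1 − θ_2 = 55.6193° (wrapped to (-180°,180°])

154.389 -30.008 55.619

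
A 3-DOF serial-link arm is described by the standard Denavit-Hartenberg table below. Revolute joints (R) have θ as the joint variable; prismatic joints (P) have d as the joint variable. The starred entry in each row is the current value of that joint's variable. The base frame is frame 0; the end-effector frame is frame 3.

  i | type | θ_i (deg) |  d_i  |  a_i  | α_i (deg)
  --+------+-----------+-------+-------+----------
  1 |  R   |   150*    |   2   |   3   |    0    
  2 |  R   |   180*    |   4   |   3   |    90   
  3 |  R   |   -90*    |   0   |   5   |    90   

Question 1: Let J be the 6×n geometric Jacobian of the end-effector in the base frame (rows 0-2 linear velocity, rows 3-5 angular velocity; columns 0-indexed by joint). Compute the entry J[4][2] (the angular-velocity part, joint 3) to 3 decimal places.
-0.866

axis z_2 = (-0.5000,-0.8660,0.0000); lever o_n−o_2 = (0.0000,-0.0000,-5.0000)
cross product → J_v[:, 2] = (4.3301,-2.5000,0.0000)
J_ω[:, 2] = z_2
entry J[4][2] = -0.8660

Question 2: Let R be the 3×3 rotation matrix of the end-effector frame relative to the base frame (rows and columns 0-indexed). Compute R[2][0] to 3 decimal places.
-1.000

End-effector x-axis (col 0 of R) = (0.0000,-0.0000,-1.0000)
R[2][0] = -1.0000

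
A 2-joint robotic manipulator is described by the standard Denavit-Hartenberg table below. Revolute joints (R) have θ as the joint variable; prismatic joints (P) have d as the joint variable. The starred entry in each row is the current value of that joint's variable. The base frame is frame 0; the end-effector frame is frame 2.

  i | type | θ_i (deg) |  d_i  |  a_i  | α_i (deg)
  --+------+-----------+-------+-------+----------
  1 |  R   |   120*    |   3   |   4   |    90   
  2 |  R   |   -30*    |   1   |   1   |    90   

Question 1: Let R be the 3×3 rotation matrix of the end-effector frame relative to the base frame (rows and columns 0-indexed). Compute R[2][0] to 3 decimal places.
End-effector x-axis (col 0 of R) = (-0.4330,0.7500,-0.5000)
R[2][0] = -0.5000

-0.500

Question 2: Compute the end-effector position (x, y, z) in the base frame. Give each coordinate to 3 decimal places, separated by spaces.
after link 1: o_1 = (-2.0000, 3.4641, 3.0000)
after link 2: o_2 = (-1.5670, 4.7141, 2.5000)

-1.567 4.714 2.500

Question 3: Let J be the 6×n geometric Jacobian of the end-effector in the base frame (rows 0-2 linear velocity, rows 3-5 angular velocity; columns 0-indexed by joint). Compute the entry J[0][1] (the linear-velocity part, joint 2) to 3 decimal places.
-0.250

axis z_1 = (0.8660,0.5000,0.0000); lever o_n−o_1 = (0.4330,1.2500,-0.5000)
cross product → J_v[:, 1] = (-0.2500,0.4330,0.8660)
J_ω[:, 1] = z_1
entry J[0][1] = -0.2500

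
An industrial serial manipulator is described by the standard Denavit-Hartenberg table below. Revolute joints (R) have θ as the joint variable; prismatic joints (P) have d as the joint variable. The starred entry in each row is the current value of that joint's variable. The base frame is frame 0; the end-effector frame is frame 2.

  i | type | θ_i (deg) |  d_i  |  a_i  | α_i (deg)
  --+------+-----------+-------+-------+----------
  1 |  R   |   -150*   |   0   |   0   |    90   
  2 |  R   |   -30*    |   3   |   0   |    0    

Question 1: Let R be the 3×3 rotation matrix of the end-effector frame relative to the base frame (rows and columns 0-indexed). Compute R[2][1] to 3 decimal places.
0.866

End-effector y-axis (col 1 of R) = (-0.4330,-0.2500,0.8660)
R[2][1] = 0.8660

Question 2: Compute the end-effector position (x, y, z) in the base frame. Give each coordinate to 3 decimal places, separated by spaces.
after link 1: o_1 = (0.0000, 0.0000, 0.0000)
after link 2: o_2 = (-1.5000, 2.5981, 0.0000)

-1.500 2.598 0.000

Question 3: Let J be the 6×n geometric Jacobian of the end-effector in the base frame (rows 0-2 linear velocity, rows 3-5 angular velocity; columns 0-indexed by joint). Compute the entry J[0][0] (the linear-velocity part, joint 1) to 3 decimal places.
axis z_0 = ẑ; lever o_n−o_0 = (-1.5000,2.5981,0.0000)
cross product → J_v[:, 0] = (-2.5981,-1.5000,0.0000)
J_ω[:, 0] = z_0
entry J[0][0] = -2.5981

-2.598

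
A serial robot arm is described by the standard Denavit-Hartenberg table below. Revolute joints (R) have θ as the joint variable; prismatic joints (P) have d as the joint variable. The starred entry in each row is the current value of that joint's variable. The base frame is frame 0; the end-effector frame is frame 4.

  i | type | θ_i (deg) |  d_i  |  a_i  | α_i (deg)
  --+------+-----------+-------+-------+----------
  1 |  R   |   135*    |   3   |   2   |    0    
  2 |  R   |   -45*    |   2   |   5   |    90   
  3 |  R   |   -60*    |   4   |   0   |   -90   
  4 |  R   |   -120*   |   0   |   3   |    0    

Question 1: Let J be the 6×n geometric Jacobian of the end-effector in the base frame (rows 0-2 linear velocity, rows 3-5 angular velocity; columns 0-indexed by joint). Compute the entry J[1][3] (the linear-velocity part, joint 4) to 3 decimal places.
1.299

axis z_3 = (0.0000,0.8660,0.5000); lever o_n−o_3 = (2.5981,-0.7500,1.2990)
cross product → J_v[:, 3] = (1.5000,1.2990,-2.2500)
J_ω[:, 3] = z_3
entry J[1][3] = 1.2990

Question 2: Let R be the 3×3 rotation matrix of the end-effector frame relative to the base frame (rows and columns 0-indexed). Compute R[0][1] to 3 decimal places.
0.500

End-effector y-axis (col 1 of R) = (0.5000,0.4330,-0.7500)
R[0][1] = 0.5000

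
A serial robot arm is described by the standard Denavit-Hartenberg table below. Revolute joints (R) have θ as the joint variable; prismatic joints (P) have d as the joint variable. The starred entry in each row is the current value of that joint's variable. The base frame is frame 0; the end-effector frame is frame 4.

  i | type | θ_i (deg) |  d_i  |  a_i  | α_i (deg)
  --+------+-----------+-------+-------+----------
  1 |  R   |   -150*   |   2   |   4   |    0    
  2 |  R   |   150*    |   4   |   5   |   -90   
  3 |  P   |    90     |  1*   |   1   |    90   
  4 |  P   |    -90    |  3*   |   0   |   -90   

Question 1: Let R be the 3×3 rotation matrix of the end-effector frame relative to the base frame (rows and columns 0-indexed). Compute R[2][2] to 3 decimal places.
-1.000

End-effector z-axis (col 2 of R) = (0.0000,0.0000,-1.0000)
R[2][2] = -1.0000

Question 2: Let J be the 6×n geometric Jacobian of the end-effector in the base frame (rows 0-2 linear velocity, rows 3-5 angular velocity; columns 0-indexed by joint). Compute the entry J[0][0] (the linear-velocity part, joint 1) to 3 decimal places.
axis z_0 = ẑ; lever o_n−o_0 = (4.5359,-1.0000,5.0000)
cross product → J_v[:, 0] = (1.0000,4.5359,-0.0000)
J_ω[:, 0] = z_0
entry J[0][0] = 1.0000

1.000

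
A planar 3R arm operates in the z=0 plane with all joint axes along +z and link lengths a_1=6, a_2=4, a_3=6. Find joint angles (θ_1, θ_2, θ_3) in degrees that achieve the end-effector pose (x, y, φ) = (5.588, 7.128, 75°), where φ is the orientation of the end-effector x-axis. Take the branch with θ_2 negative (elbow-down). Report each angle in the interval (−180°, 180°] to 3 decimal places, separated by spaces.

60.001 -135.003 150.002

wrist centre = target − a_3·(cos φ, sin φ) = (4.0351, 1.3324)
cos θ_2 = (18.0573−6²−4²)/(2·6·4) = -0.7071; θ_2 = -135.0026° (elbow-down)
β = atan2(1.3324,4.0351) = 18.2740°; ψ = atan2(-2.8283,3.1714) = -41.7266°
θ_1 = β − ψ = 60.0006°
θ_3 = φ − θ_1 − θ_2 = 150.0020° (wrapped to (-180°,180°])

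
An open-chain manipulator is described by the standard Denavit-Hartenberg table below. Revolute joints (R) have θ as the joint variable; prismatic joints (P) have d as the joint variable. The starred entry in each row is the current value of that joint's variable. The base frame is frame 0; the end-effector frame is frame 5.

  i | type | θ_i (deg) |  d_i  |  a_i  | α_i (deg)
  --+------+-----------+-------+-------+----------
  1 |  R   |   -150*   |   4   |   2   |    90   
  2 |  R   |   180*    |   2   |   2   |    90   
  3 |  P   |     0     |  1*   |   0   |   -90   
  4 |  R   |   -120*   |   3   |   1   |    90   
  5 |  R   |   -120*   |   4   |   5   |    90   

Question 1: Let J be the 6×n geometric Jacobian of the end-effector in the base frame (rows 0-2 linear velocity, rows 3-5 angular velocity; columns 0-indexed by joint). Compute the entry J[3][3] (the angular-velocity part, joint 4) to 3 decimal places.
-0.500

axis z_3 = (-0.5000,0.8660,0.0000); lever o_n−o_3 = (-1.6854,-2.5090,-3.2990)
cross product → J_v[:, 3] = (-2.8571,-1.6495,2.7141)
J_ω[:, 3] = z_3
entry J[3][3] = -0.5000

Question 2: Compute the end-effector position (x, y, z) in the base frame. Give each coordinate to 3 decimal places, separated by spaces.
after link 1: o_1 = (-1.7321, -1.0000, 4.0000)
after link 2: o_2 = (-1.0000, 1.7321, 4.0000)
after link 3: o_3 = (-1.0000, 1.7321, 5.0000)
after link 4: o_4 = (-2.9330, 4.0801, 5.8660)
after link 5: o_5 = (-2.6854, -0.7769, 1.7010)

-2.685 -0.777 1.701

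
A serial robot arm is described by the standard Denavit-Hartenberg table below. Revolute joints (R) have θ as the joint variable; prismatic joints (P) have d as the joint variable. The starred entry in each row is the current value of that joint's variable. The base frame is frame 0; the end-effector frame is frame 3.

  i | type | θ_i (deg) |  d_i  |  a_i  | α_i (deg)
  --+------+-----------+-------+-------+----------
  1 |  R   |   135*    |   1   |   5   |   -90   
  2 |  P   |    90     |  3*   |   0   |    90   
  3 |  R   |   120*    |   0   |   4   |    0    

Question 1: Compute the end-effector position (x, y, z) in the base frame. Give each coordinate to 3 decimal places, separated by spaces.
-8.106 -1.035 3.000

after link 1: o_1 = (-3.5355, 3.5355, 1.0000)
after link 2: o_2 = (-5.6569, 1.4142, 1.0000)
after link 3: o_3 = (-8.1063, -1.0353, 3.0000)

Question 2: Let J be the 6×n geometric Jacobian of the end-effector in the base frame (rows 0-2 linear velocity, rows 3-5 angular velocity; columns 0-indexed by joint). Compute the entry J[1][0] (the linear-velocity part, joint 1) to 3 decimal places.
axis z_0 = ẑ; lever o_n−o_0 = (-8.1063,-1.0353,3.0000)
cross product → J_v[:, 0] = (1.0353,-8.1063,0.0000)
J_ω[:, 0] = z_0
entry J[1][0] = -8.1063

-8.106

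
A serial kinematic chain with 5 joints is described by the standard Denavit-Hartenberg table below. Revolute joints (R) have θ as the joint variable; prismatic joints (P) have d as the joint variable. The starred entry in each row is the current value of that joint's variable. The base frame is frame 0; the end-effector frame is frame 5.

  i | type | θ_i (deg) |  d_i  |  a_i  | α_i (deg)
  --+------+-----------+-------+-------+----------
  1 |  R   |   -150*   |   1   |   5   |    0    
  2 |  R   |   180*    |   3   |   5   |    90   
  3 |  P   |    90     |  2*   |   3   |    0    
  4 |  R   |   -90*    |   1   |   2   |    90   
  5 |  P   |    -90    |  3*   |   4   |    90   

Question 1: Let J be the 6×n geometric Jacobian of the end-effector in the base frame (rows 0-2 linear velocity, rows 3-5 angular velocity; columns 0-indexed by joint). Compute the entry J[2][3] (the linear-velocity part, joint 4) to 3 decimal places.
2.000

axis z_3 = (0.5000,-0.8660,0.0000); lever o_n−o_3 = (0.2321,3.5981,-3.0000)
cross product → J_v[:, 3] = (2.5981,1.5000,2.0000)
J_ω[:, 3] = z_3
entry J[2][3] = 2.0000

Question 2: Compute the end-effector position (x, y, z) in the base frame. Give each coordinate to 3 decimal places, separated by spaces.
after link 1: o_1 = (-4.3301, -2.5000, 1.0000)
after link 2: o_2 = (0.0000, -0.0000, 4.0000)
after link 3: o_3 = (1.0000, -1.7321, 7.0000)
after link 4: o_4 = (3.2321, -1.5981, 7.0000)
after link 5: o_5 = (1.2321, 1.8660, 4.0000)

1.232 1.866 4.000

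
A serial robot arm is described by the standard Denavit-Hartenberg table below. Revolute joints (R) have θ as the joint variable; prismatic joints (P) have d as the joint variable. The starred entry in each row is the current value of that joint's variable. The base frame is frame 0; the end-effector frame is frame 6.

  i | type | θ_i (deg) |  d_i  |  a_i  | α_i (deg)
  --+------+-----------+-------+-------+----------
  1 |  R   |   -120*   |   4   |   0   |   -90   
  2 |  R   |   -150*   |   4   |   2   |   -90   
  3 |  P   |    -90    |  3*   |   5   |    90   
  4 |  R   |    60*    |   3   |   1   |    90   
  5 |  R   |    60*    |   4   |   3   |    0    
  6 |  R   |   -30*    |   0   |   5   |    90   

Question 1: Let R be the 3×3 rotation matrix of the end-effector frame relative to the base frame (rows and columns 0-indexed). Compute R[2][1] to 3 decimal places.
-0.433

End-effector y-axis (col 1 of R) = (0.8750,-0.2165,-0.4330)
R[2][1] = -0.4330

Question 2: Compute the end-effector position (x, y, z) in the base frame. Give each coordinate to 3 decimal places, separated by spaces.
after link 1: o_1 = (0.0000, 0.0000, 4.0000)
after link 2: o_2 = (4.3301, -0.5000, 5.0000)
after link 3: o_3 = (7.9103, -4.2990, 7.5981)
after link 4: o_4 = (6.8277, -7.1740, 6.8481)
after link 5: o_5 = (9.5275, -10.9261, 4.9420)
after link 6: o_6 = (9.3825, -15.5075, 6.9396)

9.382 -15.507 6.940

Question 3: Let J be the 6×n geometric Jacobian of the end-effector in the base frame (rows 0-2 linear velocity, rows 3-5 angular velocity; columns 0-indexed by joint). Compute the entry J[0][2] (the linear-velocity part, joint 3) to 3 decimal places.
prismatic axis z_2 = (-0.2500,-0.4330,0.8660)
J_v[:, 2] = z_2; J_ω[:, 2] = (0,0,0)
entry J[0][2] = -0.2500

-0.250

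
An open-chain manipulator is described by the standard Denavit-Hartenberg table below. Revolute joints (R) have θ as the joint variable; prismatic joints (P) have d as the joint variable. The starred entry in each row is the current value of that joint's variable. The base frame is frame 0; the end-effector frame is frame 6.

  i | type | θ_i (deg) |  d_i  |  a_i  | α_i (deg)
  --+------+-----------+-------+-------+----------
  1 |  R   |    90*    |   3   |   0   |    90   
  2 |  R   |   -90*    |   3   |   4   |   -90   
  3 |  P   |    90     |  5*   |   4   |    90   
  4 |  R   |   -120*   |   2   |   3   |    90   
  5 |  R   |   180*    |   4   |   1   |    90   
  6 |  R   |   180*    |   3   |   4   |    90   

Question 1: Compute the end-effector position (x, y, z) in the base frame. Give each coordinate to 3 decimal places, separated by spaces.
after link 1: o_1 = (0.0000, 0.0000, 3.0000)
after link 2: o_2 = (3.0000, 0.0000, -1.0000)
after link 3: o_3 = (-1.0000, 5.0000, -1.0000)
after link 4: o_4 = (0.5000, 2.4019, -3.0000)
after link 5: o_5 = (3.4641, 5.2679, -3.0000)
after link 6: o_6 = (5.4641, 1.8038, -6.0000)

5.464 1.804 -6.000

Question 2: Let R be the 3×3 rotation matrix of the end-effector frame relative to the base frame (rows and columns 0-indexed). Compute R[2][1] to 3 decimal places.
End-effector y-axis (col 1 of R) = (0.0000,-0.0000,-1.0000)
R[2][1] = -1.0000

-1.000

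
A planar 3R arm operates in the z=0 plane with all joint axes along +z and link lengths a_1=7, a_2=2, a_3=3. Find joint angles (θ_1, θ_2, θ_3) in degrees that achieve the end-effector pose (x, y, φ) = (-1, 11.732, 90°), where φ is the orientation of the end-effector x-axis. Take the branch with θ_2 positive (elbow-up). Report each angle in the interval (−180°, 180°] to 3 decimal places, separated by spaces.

89.999 30.004 -30.003

wrist centre = target − a_3·(cos φ, sin φ) = (-1.0000, 8.7320)
cos θ_2 = (77.2478−7²−2²)/(2·7·2) = 0.8660; θ_2 = 30.0036° (elbow-up)
β = atan2(8.7320,-1.0000) = 96.5331°; ψ = atan2(1.0001,8.7320) = 6.5338°
θ_1 = β − ψ = 89.9993°
θ_3 = φ − θ_1 − θ_2 = -30.0029° (wrapped to (-180°,180°])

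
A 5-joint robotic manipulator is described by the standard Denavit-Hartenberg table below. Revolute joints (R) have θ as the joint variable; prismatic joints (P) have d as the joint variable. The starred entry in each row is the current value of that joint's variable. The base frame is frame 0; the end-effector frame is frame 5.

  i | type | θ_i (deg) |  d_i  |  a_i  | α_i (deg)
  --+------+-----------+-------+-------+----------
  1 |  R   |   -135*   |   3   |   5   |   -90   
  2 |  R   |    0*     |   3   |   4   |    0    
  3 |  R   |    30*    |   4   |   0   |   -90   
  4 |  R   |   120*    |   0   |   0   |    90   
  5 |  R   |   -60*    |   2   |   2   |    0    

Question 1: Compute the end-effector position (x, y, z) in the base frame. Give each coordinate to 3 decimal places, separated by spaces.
-4.101 -11.361 3.884

after link 1: o_1 = (-3.5355, -3.5355, 3.0000)
after link 2: o_2 = (-4.2426, -8.4853, 3.0000)
after link 3: o_3 = (-1.4142, -11.3137, 3.0000)
after link 4: o_4 = (-1.4142, -11.3137, 3.0000)
after link 5: o_5 = (-4.1005, -11.3611, 3.8840)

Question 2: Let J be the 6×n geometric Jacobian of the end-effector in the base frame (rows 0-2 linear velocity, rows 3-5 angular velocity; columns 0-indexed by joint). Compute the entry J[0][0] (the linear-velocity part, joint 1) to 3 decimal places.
axis z_0 = ẑ; lever o_n−o_0 = (-4.1005,-11.3611,3.8840)
cross product → J_v[:, 0] = (11.3611,-4.1005,0.0000)
J_ω[:, 0] = z_0
entry J[0][0] = 11.3611

11.361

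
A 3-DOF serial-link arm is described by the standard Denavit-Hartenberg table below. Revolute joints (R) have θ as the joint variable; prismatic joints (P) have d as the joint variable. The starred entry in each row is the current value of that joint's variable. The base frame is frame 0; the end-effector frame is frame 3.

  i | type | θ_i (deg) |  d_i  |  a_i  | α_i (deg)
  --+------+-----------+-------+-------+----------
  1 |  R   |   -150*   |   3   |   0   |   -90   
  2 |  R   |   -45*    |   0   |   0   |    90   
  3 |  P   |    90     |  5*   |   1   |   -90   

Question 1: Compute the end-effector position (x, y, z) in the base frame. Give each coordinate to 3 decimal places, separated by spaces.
3.562 0.902 6.536

after link 1: o_1 = (0.0000, 0.0000, 3.0000)
after link 2: o_2 = (0.0000, 0.0000, 3.0000)
after link 3: o_3 = (3.5619, 0.9017, 6.5355)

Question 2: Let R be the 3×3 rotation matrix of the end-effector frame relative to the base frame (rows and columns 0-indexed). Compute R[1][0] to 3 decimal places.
-0.866

End-effector x-axis (col 0 of R) = (0.5000,-0.8660,0.0000)
R[1][0] = -0.8660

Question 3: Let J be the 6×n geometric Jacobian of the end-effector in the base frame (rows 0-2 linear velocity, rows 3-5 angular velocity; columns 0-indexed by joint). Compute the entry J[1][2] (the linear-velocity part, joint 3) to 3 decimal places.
0.354

prismatic axis z_2 = (0.6124,0.3536,0.7071)
J_v[:, 2] = z_2; J_ω[:, 2] = (0,0,0)
entry J[1][2] = 0.3536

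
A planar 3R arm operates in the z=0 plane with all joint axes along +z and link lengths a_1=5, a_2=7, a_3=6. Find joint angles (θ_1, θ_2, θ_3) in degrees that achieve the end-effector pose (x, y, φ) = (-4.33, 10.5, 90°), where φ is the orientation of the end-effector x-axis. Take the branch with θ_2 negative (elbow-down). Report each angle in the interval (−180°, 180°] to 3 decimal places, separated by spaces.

-150.000 -120.001 0.001

wrist centre = target − a_3·(cos φ, sin φ) = (-4.3300, 4.5000)
cos θ_2 = (38.9989−5²−7²)/(2·5·7) = -0.5000; θ_2 = -120.0010° (elbow-down)
β = atan2(4.5000,-4.3300) = 133.8970°; ψ = atan2(-6.0621,1.4999) = -76.1030°
θ_1 = β − ψ = 210.0000°
θ_3 = φ − θ_1 − θ_2 = 0.0010° (wrapped to (-180°,180°])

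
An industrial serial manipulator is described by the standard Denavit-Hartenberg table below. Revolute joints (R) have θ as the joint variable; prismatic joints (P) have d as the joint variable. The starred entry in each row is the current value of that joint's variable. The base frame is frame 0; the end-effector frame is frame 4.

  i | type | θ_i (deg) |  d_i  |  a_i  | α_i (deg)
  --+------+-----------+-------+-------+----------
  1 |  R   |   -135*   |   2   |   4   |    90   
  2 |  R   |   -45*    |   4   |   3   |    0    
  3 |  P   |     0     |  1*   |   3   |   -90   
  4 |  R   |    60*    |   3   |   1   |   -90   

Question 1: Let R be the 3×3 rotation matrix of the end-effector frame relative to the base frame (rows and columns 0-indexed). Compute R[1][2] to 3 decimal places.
0.079

End-effector z-axis (col 2 of R) = (0.7866,0.0795,0.6124)
R[1][2] = 0.0795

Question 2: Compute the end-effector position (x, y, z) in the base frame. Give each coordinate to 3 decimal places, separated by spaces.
after link 1: o_1 = (-2.8284, -2.8284, 2.0000)
after link 2: o_2 = (-7.1569, -1.5000, -0.1213)
after link 3: o_3 = (-9.3640, -2.2929, -2.2426)
after link 4: o_4 = (-10.5016, -4.6553, -0.4749)

-10.502 -4.655 -0.475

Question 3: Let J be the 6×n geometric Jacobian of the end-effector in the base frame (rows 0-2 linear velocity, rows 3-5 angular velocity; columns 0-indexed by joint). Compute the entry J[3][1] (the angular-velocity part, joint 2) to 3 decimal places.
axis z_1 = (-0.7071,0.7071,0.0000); lever o_n−o_1 = (-7.6732,-1.8268,-2.4749)
cross product → J_v[:, 1] = (-1.7500,-1.7500,6.7175)
J_ω[:, 1] = z_1
entry J[3][1] = -0.7071

-0.707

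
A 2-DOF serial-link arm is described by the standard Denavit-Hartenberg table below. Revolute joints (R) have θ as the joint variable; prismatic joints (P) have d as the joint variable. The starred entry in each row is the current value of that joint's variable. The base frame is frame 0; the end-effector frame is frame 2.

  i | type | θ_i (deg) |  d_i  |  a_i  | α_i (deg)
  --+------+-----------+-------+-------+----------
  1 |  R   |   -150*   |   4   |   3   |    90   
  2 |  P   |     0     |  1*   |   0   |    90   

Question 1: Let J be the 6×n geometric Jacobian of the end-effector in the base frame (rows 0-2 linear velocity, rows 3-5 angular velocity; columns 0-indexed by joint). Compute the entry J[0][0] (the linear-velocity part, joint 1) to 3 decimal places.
axis z_0 = ẑ; lever o_n−o_0 = (-3.0981,-0.6340,4.0000)
cross product → J_v[:, 0] = (0.6340,-3.0981,0.0000)
J_ω[:, 0] = z_0
entry J[0][0] = 0.6340

0.634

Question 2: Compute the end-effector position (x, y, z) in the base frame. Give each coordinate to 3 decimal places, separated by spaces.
-3.098 -0.634 4.000

after link 1: o_1 = (-2.5981, -1.5000, 4.0000)
after link 2: o_2 = (-3.0981, -0.6340, 4.0000)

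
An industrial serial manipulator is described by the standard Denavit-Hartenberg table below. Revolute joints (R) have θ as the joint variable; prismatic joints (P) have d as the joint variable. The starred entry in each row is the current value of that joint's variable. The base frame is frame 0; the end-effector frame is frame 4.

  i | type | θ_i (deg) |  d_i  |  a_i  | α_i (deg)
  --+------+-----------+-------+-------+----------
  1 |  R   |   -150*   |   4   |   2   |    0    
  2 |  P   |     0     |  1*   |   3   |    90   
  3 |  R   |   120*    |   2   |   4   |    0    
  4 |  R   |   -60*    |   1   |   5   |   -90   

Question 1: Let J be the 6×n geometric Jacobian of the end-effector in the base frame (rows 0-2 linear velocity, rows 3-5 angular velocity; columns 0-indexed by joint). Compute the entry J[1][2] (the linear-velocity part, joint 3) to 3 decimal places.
axis z_2 = (-0.5000,0.8660,0.0000); lever o_n−o_2 = (-1.9330,2.3481,7.7942)
cross product → J_v[:, 2] = (6.7500,3.8971,0.5000)
J_ω[:, 2] = z_2
entry J[1][2] = 3.8971

3.897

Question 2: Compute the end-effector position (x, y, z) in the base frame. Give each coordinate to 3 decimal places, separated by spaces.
after link 1: o_1 = (-1.7321, -1.0000, 4.0000)
after link 2: o_2 = (-4.3301, -2.5000, 5.0000)
after link 3: o_3 = (-3.5981, 0.2321, 8.4641)
after link 4: o_4 = (-6.2631, -0.1519, 12.7942)

-6.263 -0.152 12.794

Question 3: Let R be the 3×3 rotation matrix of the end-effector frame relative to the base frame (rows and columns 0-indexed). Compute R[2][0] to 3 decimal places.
End-effector x-axis (col 0 of R) = (-0.4330,-0.2500,0.8660)
R[2][0] = 0.8660

0.866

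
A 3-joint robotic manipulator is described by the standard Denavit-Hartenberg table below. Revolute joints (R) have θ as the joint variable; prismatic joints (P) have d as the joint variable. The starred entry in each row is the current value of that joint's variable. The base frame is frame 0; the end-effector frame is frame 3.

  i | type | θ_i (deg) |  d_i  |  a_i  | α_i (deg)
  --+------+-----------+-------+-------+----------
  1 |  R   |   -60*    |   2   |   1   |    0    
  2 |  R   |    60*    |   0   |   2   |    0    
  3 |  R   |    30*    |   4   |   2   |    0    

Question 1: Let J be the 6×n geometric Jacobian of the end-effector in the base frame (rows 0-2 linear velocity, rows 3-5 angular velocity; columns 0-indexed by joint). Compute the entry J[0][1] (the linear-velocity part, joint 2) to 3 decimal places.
axis z_1 = (0.0000,0.0000,1.0000); lever o_n−o_1 = (3.7321,1.0000,4.0000)
cross product → J_v[:, 1] = (-1.0000,3.7321,0.0000)
J_ω[:, 1] = z_1
entry J[0][1] = -1.0000

-1.000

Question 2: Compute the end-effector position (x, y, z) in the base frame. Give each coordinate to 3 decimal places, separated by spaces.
4.232 0.134 6.000

after link 1: o_1 = (0.5000, -0.8660, 2.0000)
after link 2: o_2 = (2.5000, -0.8660, 2.0000)
after link 3: o_3 = (4.2321, 0.1340, 6.0000)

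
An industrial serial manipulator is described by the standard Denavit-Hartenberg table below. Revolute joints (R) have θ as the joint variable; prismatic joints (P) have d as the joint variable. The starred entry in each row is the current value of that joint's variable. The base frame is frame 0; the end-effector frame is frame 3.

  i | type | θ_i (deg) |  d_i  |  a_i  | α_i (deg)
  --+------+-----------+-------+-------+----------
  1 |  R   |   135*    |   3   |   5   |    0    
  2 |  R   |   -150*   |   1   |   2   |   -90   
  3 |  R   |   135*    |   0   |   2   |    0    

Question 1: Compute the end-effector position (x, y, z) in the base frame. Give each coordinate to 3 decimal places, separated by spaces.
after link 1: o_1 = (-3.5355, 3.5355, 3.0000)
after link 2: o_2 = (-1.6037, 3.0179, 4.0000)
after link 3: o_3 = (-2.9697, 3.3839, 2.5858)

-2.970 3.384 2.586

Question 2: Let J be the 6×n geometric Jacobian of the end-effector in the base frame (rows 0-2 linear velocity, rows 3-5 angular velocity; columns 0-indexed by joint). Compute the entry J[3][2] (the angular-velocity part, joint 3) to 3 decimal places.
axis z_2 = (0.2588,0.9659,0.0000); lever o_n−o_2 = (-1.3660,0.3660,-1.4142)
cross product → J_v[:, 2] = (-1.3660,0.3660,1.4142)
J_ω[:, 2] = z_2
entry J[3][2] = 0.2588

0.259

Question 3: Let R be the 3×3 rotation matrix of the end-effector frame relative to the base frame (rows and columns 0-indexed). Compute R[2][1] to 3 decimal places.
0.707

End-effector y-axis (col 1 of R) = (-0.6830,0.1830,0.7071)
R[2][1] = 0.7071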